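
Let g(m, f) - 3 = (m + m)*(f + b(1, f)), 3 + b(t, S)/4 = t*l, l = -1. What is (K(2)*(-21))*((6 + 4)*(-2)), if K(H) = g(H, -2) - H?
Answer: -29820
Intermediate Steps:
b(t, S) = -12 - 4*t (b(t, S) = -12 + 4*(t*(-1)) = -12 + 4*(-t) = -12 - 4*t)
g(m, f) = 3 + 2*m*(-16 + f) (g(m, f) = 3 + (m + m)*(f + (-12 - 4*1)) = 3 + (2*m)*(f + (-12 - 4)) = 3 + (2*m)*(f - 16) = 3 + (2*m)*(-16 + f) = 3 + 2*m*(-16 + f))
K(H) = 3 - 37*H (K(H) = (3 - 32*H + 2*(-2)*H) - H = (3 - 32*H - 4*H) - H = (3 - 36*H) - H = 3 - 37*H)
(K(2)*(-21))*((6 + 4)*(-2)) = ((3 - 37*2)*(-21))*((6 + 4)*(-2)) = ((3 - 74)*(-21))*(10*(-2)) = -71*(-21)*(-20) = 1491*(-20) = -29820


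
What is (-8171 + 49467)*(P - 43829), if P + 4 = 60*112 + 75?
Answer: -1529521248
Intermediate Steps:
P = 6791 (P = -4 + (60*112 + 75) = -4 + (6720 + 75) = -4 + 6795 = 6791)
(-8171 + 49467)*(P - 43829) = (-8171 + 49467)*(6791 - 43829) = 41296*(-37038) = -1529521248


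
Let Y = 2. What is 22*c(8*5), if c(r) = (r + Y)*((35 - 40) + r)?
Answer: 32340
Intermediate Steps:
c(r) = (-5 + r)*(2 + r) (c(r) = (r + 2)*((35 - 40) + r) = (2 + r)*(-5 + r) = (-5 + r)*(2 + r))
22*c(8*5) = 22*(-10 + (8*5)**2 - 24*5) = 22*(-10 + 40**2 - 3*40) = 22*(-10 + 1600 - 120) = 22*1470 = 32340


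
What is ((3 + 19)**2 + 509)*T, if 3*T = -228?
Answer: -75468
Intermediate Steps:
T = -76 (T = (1/3)*(-228) = -76)
((3 + 19)**2 + 509)*T = ((3 + 19)**2 + 509)*(-76) = (22**2 + 509)*(-76) = (484 + 509)*(-76) = 993*(-76) = -75468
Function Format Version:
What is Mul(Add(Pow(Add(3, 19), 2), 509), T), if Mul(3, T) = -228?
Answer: -75468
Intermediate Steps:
T = -76 (T = Mul(Rational(1, 3), -228) = -76)
Mul(Add(Pow(Add(3, 19), 2), 509), T) = Mul(Add(Pow(Add(3, 19), 2), 509), -76) = Mul(Add(Pow(22, 2), 509), -76) = Mul(Add(484, 509), -76) = Mul(993, -76) = -75468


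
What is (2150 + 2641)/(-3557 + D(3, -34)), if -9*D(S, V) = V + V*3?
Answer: -43119/31877 ≈ -1.3527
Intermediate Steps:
D(S, V) = -4*V/9 (D(S, V) = -(V + V*3)/9 = -(V + 3*V)/9 = -4*V/9)
(2150 + 2641)/(-3557 + D(3, -34)) = (2150 + 2641)/(-3557 - 4/9*(-34)) = 4791/(-3557 + 136/9) = 4791/(-31877/9) = 4791*(-9/31877) = -43119/31877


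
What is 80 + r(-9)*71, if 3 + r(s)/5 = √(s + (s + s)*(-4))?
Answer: -985 + 1065*√7 ≈ 1832.7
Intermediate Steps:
r(s) = -15 + 5*√7*√(-s) (r(s) = -15 + 5*√(s + (s + s)*(-4)) = -15 + 5*√(s + (2*s)*(-4)) = -15 + 5*√(s - 8*s) = -15 + 5*√(-7*s) = -15 + 5*(√7*√(-s)) = -15 + 5*√7*√(-s))
80 + r(-9)*71 = 80 + (-15 + 5*√7*√(-1*(-9)))*71 = 80 + (-15 + 5*√7*√9)*71 = 80 + (-15 + 5*√7*3)*71 = 80 + (-15 + 15*√7)*71 = 80 + (-1065 + 1065*√7) = -985 + 1065*√7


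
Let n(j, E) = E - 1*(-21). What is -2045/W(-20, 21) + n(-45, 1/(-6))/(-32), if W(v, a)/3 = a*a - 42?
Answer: -180755/76608 ≈ -2.3595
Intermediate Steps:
W(v, a) = -126 + 3*a² (W(v, a) = 3*(a*a - 42) = 3*(a² - 42) = 3*(-42 + a²) = -126 + 3*a²)
n(j, E) = 21 + E (n(j, E) = E + 21 = 21 + E)
-2045/W(-20, 21) + n(-45, 1/(-6))/(-32) = -2045/(-126 + 3*21²) + (21 + 1/(-6))/(-32) = -2045/(-126 + 3*441) + (21 - ⅙)*(-1/32) = -2045/(-126 + 1323) + (125/6)*(-1/32) = -2045/1197 - 125/192 = -180755/76608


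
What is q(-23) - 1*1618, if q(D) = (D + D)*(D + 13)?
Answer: -1158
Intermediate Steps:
q(D) = 2*D*(13 + D) (q(D) = (2*D)*(13 + D) = 2*D*(13 + D))
q(-23) - 1*1618 = 2*(-23)*(13 - 23) - 1*1618 = 2*(-23)*(-10) - 1618 = 460 - 1618 = -1158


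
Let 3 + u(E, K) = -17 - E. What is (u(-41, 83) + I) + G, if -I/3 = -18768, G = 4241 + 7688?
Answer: 68254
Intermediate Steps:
u(E, K) = -20 - E (u(E, K) = -3 + (-17 - E) = -20 - E)
G = 11929
I = 56304 (I = -3*(-18768) = 56304)
(u(-41, 83) + I) + G = ((-20 - 1*(-41)) + 56304) + 11929 = ((-20 + 41) + 56304) + 11929 = (21 + 56304) + 11929 = 56325 + 11929 = 68254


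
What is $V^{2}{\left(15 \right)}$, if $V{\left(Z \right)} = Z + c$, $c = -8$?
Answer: $49$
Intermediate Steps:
$V{\left(Z \right)} = -8 + Z$ ($V{\left(Z \right)} = Z - 8 = -8 + Z$)
$V^{2}{\left(15 \right)} = \left(-8 + 15\right)^{2} = 7^{2} = 49$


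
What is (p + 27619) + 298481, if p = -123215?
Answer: 202885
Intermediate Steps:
(p + 27619) + 298481 = (-123215 + 27619) + 298481 = -95596 + 298481 = 202885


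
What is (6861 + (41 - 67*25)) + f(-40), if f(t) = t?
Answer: 5187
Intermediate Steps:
(6861 + (41 - 67*25)) + f(-40) = (6861 + (41 - 67*25)) - 40 = (6861 + (41 - 1675)) - 40 = (6861 - 1634) - 40 = 5227 - 40 = 5187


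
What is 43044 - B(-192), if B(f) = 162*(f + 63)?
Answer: 63942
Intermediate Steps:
B(f) = 10206 + 162*f (B(f) = 162*(63 + f) = 10206 + 162*f)
43044 - B(-192) = 43044 - (10206 + 162*(-192)) = 43044 - (10206 - 31104) = 43044 - 1*(-20898) = 43044 + 20898 = 63942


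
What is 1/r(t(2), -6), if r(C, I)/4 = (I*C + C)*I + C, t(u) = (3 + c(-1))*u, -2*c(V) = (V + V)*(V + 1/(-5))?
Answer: 5/2232 ≈ 0.0022401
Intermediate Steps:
c(V) = -V*(-⅕ + V) (c(V) = -(V + V)*(V + 1/(-5))/2 = -2*V*(V - ⅕)/2 = -2*V*(-⅕ + V)/2 = -V*(-⅕ + V))
t(u) = 9*u/5 (t(u) = (3 - (⅕ - 1*(-1)))*u = (3 - (⅕ + 1))*u = (3 - 1*6/5)*u = (3 - 6/5)*u = 9*u/5)
r(C, I) = 4*C + 4*I*(C + C*I) (r(C, I) = 4*((I*C + C)*I + C) = 4*((C*I + C)*I + C) = 4*((C + C*I)*I + C) = 4*(I*(C + C*I) + C) = 4*(C + I*(C + C*I)) = 4*C + 4*I*(C + C*I))
1/r(t(2), -6) = 1/(4*((9/5)*2)*(1 - 6 + (-6)²)) = 1/(4*(18/5)*(1 - 6 + 36)) = 1/(4*(18/5)*31) = 1/(2232/5) = 5/2232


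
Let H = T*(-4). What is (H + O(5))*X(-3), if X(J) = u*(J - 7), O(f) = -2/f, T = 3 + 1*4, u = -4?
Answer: -1136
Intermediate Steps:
T = 7 (T = 3 + 4 = 7)
X(J) = 28 - 4*J (X(J) = -4*(J - 7) = -4*(-7 + J) = 28 - 4*J)
H = -28 (H = 7*(-4) = -28)
(H + O(5))*X(-3) = (-28 - 2/5)*(28 - 4*(-3)) = (-28 - 2*⅕)*(28 + 12) = (-28 - ⅖)*40 = -142/5*40 = -1136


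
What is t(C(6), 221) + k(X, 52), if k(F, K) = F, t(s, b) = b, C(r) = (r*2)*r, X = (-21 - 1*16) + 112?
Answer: 296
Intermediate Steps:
X = 75 (X = (-21 - 16) + 112 = -37 + 112 = 75)
C(r) = 2*r² (C(r) = (2*r)*r = 2*r²)
t(C(6), 221) + k(X, 52) = 221 + 75 = 296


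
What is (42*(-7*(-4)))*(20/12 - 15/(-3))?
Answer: 7840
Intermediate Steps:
(42*(-7*(-4)))*(20/12 - 15/(-3)) = (42*28)*(20*(1/12) - 15*(-⅓)) = 1176*(5/3 + 5) = 1176*(20/3) = 7840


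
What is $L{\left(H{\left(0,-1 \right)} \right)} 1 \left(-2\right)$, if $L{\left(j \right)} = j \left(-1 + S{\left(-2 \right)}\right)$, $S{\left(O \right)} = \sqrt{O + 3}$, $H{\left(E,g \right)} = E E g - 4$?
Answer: $0$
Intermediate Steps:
$H{\left(E,g \right)} = -4 + g E^{2}$ ($H{\left(E,g \right)} = E^{2} g - 4 = g E^{2} - 4 = -4 + g E^{2}$)
$S{\left(O \right)} = \sqrt{3 + O}$
$L{\left(j \right)} = 0$ ($L{\left(j \right)} = j \left(-1 + \sqrt{3 - 2}\right) = j \left(-1 + \sqrt{1}\right) = j \left(-1 + 1\right) = j 0 = 0$)
$L{\left(H{\left(0,-1 \right)} \right)} 1 \left(-2\right) = 0 \cdot 1 \left(-2\right) = 0 \left(-2\right) = 0$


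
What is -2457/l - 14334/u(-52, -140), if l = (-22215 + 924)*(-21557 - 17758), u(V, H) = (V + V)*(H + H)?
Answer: -26663172111/54166802144 ≈ -0.49224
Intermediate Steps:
u(V, H) = 4*H*V (u(V, H) = (2*V)*(2*H) = 4*H*V)
l = 837055665 (l = -21291*(-39315) = 837055665)
-2457/l - 14334/u(-52, -140) = -2457/837055665 - 14334/(4*(-140)*(-52)) = -2457*1/837055665 - 14334/29120 = -273/93006185 - 14334*1/29120 = -273/93006185 - 7167/14560 = -26663172111/54166802144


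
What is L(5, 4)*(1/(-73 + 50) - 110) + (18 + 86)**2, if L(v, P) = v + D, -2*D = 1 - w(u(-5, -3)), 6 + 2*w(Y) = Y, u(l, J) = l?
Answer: 977355/92 ≈ 10623.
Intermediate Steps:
w(Y) = -3 + Y/2
D = -13/4 (D = -(1 - (-3 + (1/2)*(-5)))/2 = -(1 - (-3 - 5/2))/2 = -(1 - 1*(-11/2))/2 = -(1 + 11/2)/2 = -1/2*13/2 = -13/4 ≈ -3.2500)
L(v, P) = -13/4 + v (L(v, P) = v - 13/4 = -13/4 + v)
L(5, 4)*(1/(-73 + 50) - 110) + (18 + 86)**2 = (-13/4 + 5)*(1/(-73 + 50) - 110) + (18 + 86)**2 = 7*(1/(-23) - 110)/4 + 104**2 = 7*(-1/23 - 110)/4 + 10816 = (7/4)*(-2531/23) + 10816 = -17717/92 + 10816 = 977355/92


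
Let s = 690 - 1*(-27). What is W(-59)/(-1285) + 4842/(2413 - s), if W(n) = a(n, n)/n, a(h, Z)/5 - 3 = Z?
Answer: 36662135/12858224 ≈ 2.8513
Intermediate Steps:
a(h, Z) = 15 + 5*Z
s = 717 (s = 690 + 27 = 717)
W(n) = (15 + 5*n)/n
W(-59)/(-1285) + 4842/(2413 - s) = (5 + 15/(-59))/(-1285) + 4842/(2413 - 1*717) = (5 + 15*(-1/59))*(-1/1285) + 4842/(2413 - 717) = (5 - 15/59)*(-1/1285) + 4842/1696 = (280/59)*(-1/1285) + 4842*(1/1696) = -56/15163 + 2421/848 = 36662135/12858224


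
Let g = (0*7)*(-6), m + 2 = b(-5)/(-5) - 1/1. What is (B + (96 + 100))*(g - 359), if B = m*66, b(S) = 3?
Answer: 74672/5 ≈ 14934.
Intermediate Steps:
m = -18/5 (m = -2 + (3/(-5) - 1/1) = -2 + (3*(-⅕) - 1*1) = -2 + (-⅗ - 1) = -2 - 8/5 = -18/5 ≈ -3.6000)
g = 0 (g = 0*(-6) = 0)
B = -1188/5 (B = -18/5*66 = -1188/5 ≈ -237.60)
(B + (96 + 100))*(g - 359) = (-1188/5 + (96 + 100))*(0 - 359) = (-1188/5 + 196)*(-359) = -208/5*(-359) = 74672/5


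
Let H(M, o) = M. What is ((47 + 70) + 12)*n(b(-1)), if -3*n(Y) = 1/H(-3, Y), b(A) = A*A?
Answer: 43/3 ≈ 14.333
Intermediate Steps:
b(A) = A²
n(Y) = ⅑ (n(Y) = -⅓/(-3) = -⅓*(-⅓) = ⅑)
((47 + 70) + 12)*n(b(-1)) = ((47 + 70) + 12)*(⅑) = (117 + 12)*(⅑) = 129*(⅑) = 43/3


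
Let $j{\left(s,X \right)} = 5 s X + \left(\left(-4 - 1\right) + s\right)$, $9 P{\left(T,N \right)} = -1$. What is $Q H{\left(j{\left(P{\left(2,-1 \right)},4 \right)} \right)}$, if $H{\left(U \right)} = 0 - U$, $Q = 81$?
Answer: $594$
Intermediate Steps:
$P{\left(T,N \right)} = - \frac{1}{9}$ ($P{\left(T,N \right)} = \frac{1}{9} \left(-1\right) = - \frac{1}{9}$)
$j{\left(s,X \right)} = -5 + s + 5 X s$ ($j{\left(s,X \right)} = 5 X s + \left(-5 + s\right) = -5 + s + 5 X s$)
$H{\left(U \right)} = - U$
$Q H{\left(j{\left(P{\left(2,-1 \right)},4 \right)} \right)} = 81 \left(- (-5 - \frac{1}{9} + 5 \cdot 4 \left(- \frac{1}{9}\right))\right) = 81 \left(- (-5 - \frac{1}{9} - \frac{20}{9})\right) = 81 \left(\left(-1\right) \left(- \frac{22}{3}\right)\right) = 81 \cdot \frac{22}{3} = 594$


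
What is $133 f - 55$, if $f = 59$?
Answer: $7792$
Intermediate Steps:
$133 f - 55 = 133 \cdot 59 - 55 = 7847 - 55 = 7792$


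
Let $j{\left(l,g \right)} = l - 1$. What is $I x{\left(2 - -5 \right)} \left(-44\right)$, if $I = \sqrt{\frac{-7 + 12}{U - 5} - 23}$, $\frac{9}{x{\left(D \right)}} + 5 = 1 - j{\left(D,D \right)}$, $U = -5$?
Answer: $\frac{99 i \sqrt{94}}{5} \approx 191.97 i$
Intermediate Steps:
$j{\left(l,g \right)} = -1 + l$ ($j{\left(l,g \right)} = l - 1 = -1 + l$)
$x{\left(D \right)} = \frac{9}{-3 - D}$ ($x{\left(D \right)} = \frac{9}{-5 - \left(-2 + D\right)} = \frac{9}{-3 - D}$)
$I = \frac{i \sqrt{94}}{2}$ ($I = \sqrt{\frac{-7 + 12}{-5 - 5} - 23} = \sqrt{\frac{5}{-10} - 23} = \sqrt{5 \left(- \frac{1}{10}\right) - 23} = \sqrt{- \frac{1}{2} - 23} = \sqrt{- \frac{47}{2}} = \frac{i \sqrt{94}}{2} \approx 4.8477 i$)
$I x{\left(2 - -5 \right)} \left(-44\right) = \frac{i \sqrt{94}}{2} \left(- \frac{9}{3 + \left(2 - -5\right)}\right) \left(-44\right) = \frac{i \sqrt{94}}{2} \left(- \frac{9}{3 + \left(2 + 5\right)}\right) \left(-44\right) = \frac{i \sqrt{94}}{2} \left(- \frac{9}{3 + 7}\right) \left(-44\right) = \frac{i \sqrt{94}}{2} \left(- \frac{9}{10}\right) \left(-44\right) = - \frac{9 i \sqrt{94}}{20} \left(-44\right) = \frac{99 i \sqrt{94}}{5}$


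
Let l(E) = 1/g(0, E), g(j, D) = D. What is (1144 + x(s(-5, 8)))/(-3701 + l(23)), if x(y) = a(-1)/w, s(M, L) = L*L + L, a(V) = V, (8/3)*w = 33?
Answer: -1302352/4213539 ≈ -0.30909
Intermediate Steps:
w = 99/8 (w = (3/8)*33 = 99/8 ≈ 12.375)
s(M, L) = L + L² (s(M, L) = L² + L = L + L²)
l(E) = 1/E
x(y) = -8/99 (x(y) = -1/99/8 = -1*8/99 = -8/99)
(1144 + x(s(-5, 8)))/(-3701 + l(23)) = (1144 - 8/99)/(-3701 + 1/23) = 113248/(99*(-3701 + 1/23)) = 113248/(99*(-85122/23)) = (113248/99)*(-23/85122) = -1302352/4213539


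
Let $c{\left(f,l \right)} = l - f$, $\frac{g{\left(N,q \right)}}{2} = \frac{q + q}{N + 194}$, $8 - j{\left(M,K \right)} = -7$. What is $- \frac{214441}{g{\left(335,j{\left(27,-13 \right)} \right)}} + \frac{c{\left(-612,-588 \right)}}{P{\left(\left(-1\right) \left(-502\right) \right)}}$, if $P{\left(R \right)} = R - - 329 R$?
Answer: $- \frac{62641175381}{33132} \approx -1.8907 \cdot 10^{6}$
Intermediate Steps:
$j{\left(M,K \right)} = 15$ ($j{\left(M,K \right)} = 8 - -7 = 8 + 7 = 15$)
$g{\left(N,q \right)} = \frac{4 q}{194 + N}$ ($g{\left(N,q \right)} = 2 \frac{q + q}{N + 194} = 2 \frac{2 q}{194 + N} = \frac{4 q}{194 + N}$)
$P{\left(R \right)} = 330 R$ ($P{\left(R \right)} = R + 329 R = 330 R$)
$- \frac{214441}{g{\left(335,j{\left(27,-13 \right)} \right)}} + \frac{c{\left(-612,-588 \right)}}{P{\left(\left(-1\right) \left(-502\right) \right)}} = - \frac{214441}{4 \cdot 15 \frac{1}{194 + 335}} + \frac{-588 - -612}{330 \left(\left(-1\right) \left(-502\right)\right)} = - \frac{214441}{4 \cdot 15 \cdot \frac{1}{529}} + \frac{-588 + 612}{330 \cdot 502} = - \frac{214441}{4 \cdot 15 \cdot \frac{1}{529}} + \frac{24}{165660} = - \frac{214441}{\frac{60}{529}} + 24 \cdot \frac{1}{165660} = \left(-214441\right) \frac{529}{60} + \frac{2}{13805} = - \frac{113439289}{60} + \frac{2}{13805} = - \frac{62641175381}{33132}$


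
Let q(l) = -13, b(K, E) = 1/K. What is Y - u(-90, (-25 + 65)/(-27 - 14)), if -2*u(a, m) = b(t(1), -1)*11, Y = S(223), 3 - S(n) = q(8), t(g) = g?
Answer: 43/2 ≈ 21.500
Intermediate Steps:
S(n) = 16 (S(n) = 3 - 1*(-13) = 3 + 13 = 16)
Y = 16
u(a, m) = -11/2 (u(a, m) = -11/(2*1) = -11/2)
Y - u(-90, (-25 + 65)/(-27 - 14)) = 16 - 1*(-11/2) = 16 + 11/2 = 43/2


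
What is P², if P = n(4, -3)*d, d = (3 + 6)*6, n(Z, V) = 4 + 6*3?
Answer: 1411344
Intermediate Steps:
n(Z, V) = 22 (n(Z, V) = 4 + 18 = 22)
d = 54 (d = 9*6 = 54)
P = 1188 (P = 22*54 = 1188)
P² = 1188² = 1411344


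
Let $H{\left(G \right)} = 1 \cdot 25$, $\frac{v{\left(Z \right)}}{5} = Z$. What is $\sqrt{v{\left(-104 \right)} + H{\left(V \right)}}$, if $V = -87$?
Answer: $3 i \sqrt{55} \approx 22.249 i$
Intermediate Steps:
$v{\left(Z \right)} = 5 Z$
$H{\left(G \right)} = 25$
$\sqrt{v{\left(-104 \right)} + H{\left(V \right)}} = \sqrt{5 \left(-104\right) + 25} = \sqrt{-520 + 25} = \sqrt{-495} = 3 i \sqrt{55}$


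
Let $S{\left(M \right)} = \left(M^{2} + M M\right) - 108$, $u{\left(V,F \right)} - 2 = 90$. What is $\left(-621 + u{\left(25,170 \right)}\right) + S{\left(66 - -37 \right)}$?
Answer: $20581$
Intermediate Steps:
$u{\left(V,F \right)} = 92$ ($u{\left(V,F \right)} = 2 + 90 = 92$)
$S{\left(M \right)} = -108 + 2 M^{2}$ ($S{\left(M \right)} = \left(M^{2} + M^{2}\right) - 108 = 2 M^{2} - 108 = -108 + 2 M^{2}$)
$\left(-621 + u{\left(25,170 \right)}\right) + S{\left(66 - -37 \right)} = \left(-621 + 92\right) - \left(108 - 2 \left(66 - -37\right)^{2}\right) = -529 - \left(108 - 2 \left(66 + 37\right)^{2}\right) = -529 - \left(108 - 2 \cdot 103^{2}\right) = -529 + \left(-108 + 2 \cdot 10609\right) = -529 + \left(-108 + 21218\right) = -529 + 21110 = 20581$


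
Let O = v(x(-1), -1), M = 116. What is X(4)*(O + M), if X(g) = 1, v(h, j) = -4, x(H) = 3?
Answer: 112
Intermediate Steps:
O = -4
X(4)*(O + M) = 1*(-4 + 116) = 1*112 = 112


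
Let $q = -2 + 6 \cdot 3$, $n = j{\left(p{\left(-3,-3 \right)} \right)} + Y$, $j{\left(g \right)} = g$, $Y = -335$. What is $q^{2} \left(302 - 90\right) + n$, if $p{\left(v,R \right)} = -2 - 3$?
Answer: $53932$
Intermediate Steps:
$p{\left(v,R \right)} = -5$ ($p{\left(v,R \right)} = -2 - 3 = -5$)
$n = -340$ ($n = -5 - 335 = -340$)
$q = 16$ ($q = -2 + 18 = 16$)
$q^{2} \left(302 - 90\right) + n = 16^{2} \left(302 - 90\right) - 340 = 256 \left(302 - 90\right) - 340 = 256 \cdot 212 - 340 = 54272 - 340 = 53932$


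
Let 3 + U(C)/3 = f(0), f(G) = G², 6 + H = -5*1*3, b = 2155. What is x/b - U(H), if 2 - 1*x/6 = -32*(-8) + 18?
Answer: 17763/2155 ≈ 8.2427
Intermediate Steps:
x = -1632 (x = 12 - 6*(-32*(-8) + 18) = 12 - 6*(256 + 18) = 12 - 6*274 = 12 - 1644 = -1632)
H = -21 (H = -6 - 5*1*3 = -6 - 5*3 = -6 - 15 = -21)
U(C) = -9 (U(C) = -9 + 3*0² = -9 + 3*0 = -9 + 0 = -9)
x/b - U(H) = -1632/2155 - 1*(-9) = -1632*1/2155 + 9 = -1632/2155 + 9 = 17763/2155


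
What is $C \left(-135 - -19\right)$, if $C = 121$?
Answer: $-14036$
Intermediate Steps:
$C \left(-135 - -19\right) = 121 \left(-135 - -19\right) = 121 \left(-135 + \left(-21 + 40\right)\right) = 121 \left(-135 + 19\right) = 121 \left(-116\right) = -14036$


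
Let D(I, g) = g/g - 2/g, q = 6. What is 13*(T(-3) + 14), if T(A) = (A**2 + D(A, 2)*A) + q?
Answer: 377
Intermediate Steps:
D(I, g) = 1 - 2/g
T(A) = 6 + A**2 (T(A) = (A**2 + ((-2 + 2)/2)*A) + 6 = (A**2 + ((1/2)*0)*A) + 6 = (A**2 + 0*A) + 6 = (A**2 + 0) + 6 = A**2 + 6 = 6 + A**2)
13*(T(-3) + 14) = 13*((6 + (-3)**2) + 14) = 13*((6 + 9) + 14) = 13*(15 + 14) = 13*29 = 377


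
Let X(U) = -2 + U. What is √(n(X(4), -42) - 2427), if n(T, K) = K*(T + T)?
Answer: I*√2595 ≈ 50.941*I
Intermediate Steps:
n(T, K) = 2*K*T (n(T, K) = K*(2*T) = 2*K*T)
√(n(X(4), -42) - 2427) = √(2*(-42)*(-2 + 4) - 2427) = √(2*(-42)*2 - 2427) = √(-168 - 2427) = √(-2595) = I*√2595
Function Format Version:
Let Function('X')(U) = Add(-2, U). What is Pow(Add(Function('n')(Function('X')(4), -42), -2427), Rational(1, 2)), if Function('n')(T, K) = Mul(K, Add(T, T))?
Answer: Mul(I, Pow(2595, Rational(1, 2))) ≈ Mul(50.941, I)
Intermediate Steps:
Function('n')(T, K) = Mul(2, K, T) (Function('n')(T, K) = Mul(K, Mul(2, T)) = Mul(2, K, T))
Pow(Add(Function('n')(Function('X')(4), -42), -2427), Rational(1, 2)) = Pow(Add(Mul(2, -42, Add(-2, 4)), -2427), Rational(1, 2)) = Pow(Add(Mul(2, -42, 2), -2427), Rational(1, 2)) = Pow(Add(-168, -2427), Rational(1, 2)) = Pow(-2595, Rational(1, 2)) = Mul(I, Pow(2595, Rational(1, 2)))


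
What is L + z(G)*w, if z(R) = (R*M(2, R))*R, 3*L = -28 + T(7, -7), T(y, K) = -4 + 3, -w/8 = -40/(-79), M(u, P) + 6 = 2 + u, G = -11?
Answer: 230029/237 ≈ 970.59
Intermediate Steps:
M(u, P) = -4 + u (M(u, P) = -6 + (2 + u) = -4 + u)
w = -320/79 (w = -(-320)/(-79) = -(-320)*(-1)/79 = -8*40/79 = -320/79 ≈ -4.0506)
T(y, K) = -1
L = -29/3 (L = (-28 - 1)/3 = (1/3)*(-29) = -29/3 ≈ -9.6667)
z(R) = -2*R**2 (z(R) = (R*(-4 + 2))*R = (R*(-2))*R = (-2*R)*R = -2*R**2)
L + z(G)*w = -29/3 - 2*(-11)**2*(-320/79) = -29/3 - 2*121*(-320/79) = -29/3 - 242*(-320/79) = -29/3 + 77440/79 = 230029/237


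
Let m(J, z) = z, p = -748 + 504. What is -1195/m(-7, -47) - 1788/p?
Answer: 93904/2867 ≈ 32.753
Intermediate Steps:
p = -244
-1195/m(-7, -47) - 1788/p = -1195/(-47) - 1788/(-244) = -1195*(-1/47) - 1788*(-1/244) = 1195/47 + 447/61 = 93904/2867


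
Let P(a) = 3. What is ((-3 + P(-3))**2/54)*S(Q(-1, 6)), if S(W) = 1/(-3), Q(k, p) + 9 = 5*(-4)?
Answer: 0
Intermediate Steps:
Q(k, p) = -29 (Q(k, p) = -9 + 5*(-4) = -9 - 20 = -29)
S(W) = -1/3
((-3 + P(-3))**2/54)*S(Q(-1, 6)) = ((-3 + 3)**2/54)*(-1/3) = (0**2*(1/54))*(-1/3) = (0*(1/54))*(-1/3) = 0*(-1/3) = 0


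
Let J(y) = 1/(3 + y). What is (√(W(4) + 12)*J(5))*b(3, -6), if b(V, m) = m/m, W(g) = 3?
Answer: √15/8 ≈ 0.48412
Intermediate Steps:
b(V, m) = 1
(√(W(4) + 12)*J(5))*b(3, -6) = (√(3 + 12)/(3 + 5))*1 = (√15/8)*1 = √15/8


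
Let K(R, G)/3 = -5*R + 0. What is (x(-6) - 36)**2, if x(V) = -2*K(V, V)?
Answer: 46656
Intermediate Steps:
K(R, G) = -15*R (K(R, G) = 3*(-5*R + 0) = 3*(-5*R) = -15*R)
x(V) = 30*V (x(V) = -(-30)*V = 30*V)
(x(-6) - 36)**2 = (30*(-6) - 36)**2 = (-180 - 36)**2 = (-216)**2 = 46656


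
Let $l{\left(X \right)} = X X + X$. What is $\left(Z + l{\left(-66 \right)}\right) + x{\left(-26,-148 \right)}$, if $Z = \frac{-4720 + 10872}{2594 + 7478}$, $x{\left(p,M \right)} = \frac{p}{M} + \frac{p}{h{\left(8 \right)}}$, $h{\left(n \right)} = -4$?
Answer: $\frac{200180496}{46583} \approx 4297.3$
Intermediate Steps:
$x{\left(p,M \right)} = - \frac{p}{4} + \frac{p}{M}$ ($x{\left(p,M \right)} = \frac{p}{M} + \frac{p}{-4} = \frac{p}{M} + p \left(- \frac{1}{4}\right) = \frac{p}{M} - \frac{p}{4} = - \frac{p}{4} + \frac{p}{M}$)
$l{\left(X \right)} = X + X^{2}$ ($l{\left(X \right)} = X^{2} + X = X + X^{2}$)
$Z = \frac{769}{1259}$ ($Z = \frac{6152}{10072} = 6152 \cdot \frac{1}{10072} = \frac{769}{1259} \approx 0.6108$)
$\left(Z + l{\left(-66 \right)}\right) + x{\left(-26,-148 \right)} = \left(\frac{769}{1259} - 66 \left(1 - 66\right)\right) - \left(- \frac{13}{2} + \frac{26}{-148}\right) = \left(\frac{769}{1259} - -4290\right) + \left(\frac{13}{2} - - \frac{13}{74}\right) = \left(\frac{769}{1259} + 4290\right) + \left(\frac{13}{2} + \frac{13}{74}\right) = \frac{5401879}{1259} + \frac{247}{37} = \frac{200180496}{46583}$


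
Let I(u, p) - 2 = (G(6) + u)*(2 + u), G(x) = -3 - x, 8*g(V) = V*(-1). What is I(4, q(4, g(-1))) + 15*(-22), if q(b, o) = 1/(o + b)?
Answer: -358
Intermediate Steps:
g(V) = -V/8 (g(V) = (V*(-1))/8 = (-V)/8 = -V/8)
q(b, o) = 1/(b + o)
I(u, p) = 2 + (-9 + u)*(2 + u) (I(u, p) = 2 + ((-3 - 1*6) + u)*(2 + u) = 2 + ((-3 - 6) + u)*(2 + u) = 2 + (-9 + u)*(2 + u))
I(4, q(4, g(-1))) + 15*(-22) = (-16 + 4**2 - 7*4) + 15*(-22) = (-16 + 16 - 28) - 330 = -28 - 330 = -358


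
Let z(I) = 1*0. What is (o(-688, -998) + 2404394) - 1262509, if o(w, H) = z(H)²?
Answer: 1141885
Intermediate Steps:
z(I) = 0
o(w, H) = 0 (o(w, H) = 0² = 0)
(o(-688, -998) + 2404394) - 1262509 = (0 + 2404394) - 1262509 = 2404394 - 1262509 = 1141885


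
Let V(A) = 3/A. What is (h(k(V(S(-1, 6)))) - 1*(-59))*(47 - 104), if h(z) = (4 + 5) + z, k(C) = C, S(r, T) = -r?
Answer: -4047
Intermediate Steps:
h(z) = 9 + z
(h(k(V(S(-1, 6)))) - 1*(-59))*(47 - 104) = ((9 + 3/((-1*(-1)))) - 1*(-59))*(47 - 104) = ((9 + 3/1) + 59)*(-57) = ((9 + 3*1) + 59)*(-57) = ((9 + 3) + 59)*(-57) = (12 + 59)*(-57) = 71*(-57) = -4047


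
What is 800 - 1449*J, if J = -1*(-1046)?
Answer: -1514854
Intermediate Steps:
J = 1046
800 - 1449*J = 800 - 1449*1046 = 800 - 1515654 = -1514854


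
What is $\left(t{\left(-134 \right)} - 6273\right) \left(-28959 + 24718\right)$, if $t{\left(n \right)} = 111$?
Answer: $26133042$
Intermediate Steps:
$\left(t{\left(-134 \right)} - 6273\right) \left(-28959 + 24718\right) = \left(111 - 6273\right) \left(-28959 + 24718\right) = \left(-6162\right) \left(-4241\right) = 26133042$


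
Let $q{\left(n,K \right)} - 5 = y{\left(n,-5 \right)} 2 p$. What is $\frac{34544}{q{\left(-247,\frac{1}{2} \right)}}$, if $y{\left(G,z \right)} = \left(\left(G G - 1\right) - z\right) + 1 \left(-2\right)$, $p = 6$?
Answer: $\frac{34544}{732137} \approx 0.047182$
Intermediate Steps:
$y{\left(G,z \right)} = -3 + G^{2} - z$ ($y{\left(G,z \right)} = \left(\left(G^{2} - 1\right) - z\right) - 2 = \left(\left(-1 + G^{2}\right) - z\right) - 2 = \left(-1 + G^{2} - z\right) - 2 = -3 + G^{2} - z$)
$q{\left(n,K \right)} = 29 + 12 n^{2}$ ($q{\left(n,K \right)} = 5 + \left(-3 + n^{2} - -5\right) 2 \cdot 6 = 5 + \left(-3 + n^{2} + 5\right) 2 \cdot 6 = 5 + \left(2 + n^{2}\right) 2 \cdot 6 = 5 + \left(4 + 2 n^{2}\right) 6 = 5 + \left(24 + 12 n^{2}\right) = 29 + 12 n^{2}$)
$\frac{34544}{q{\left(-247,\frac{1}{2} \right)}} = \frac{34544}{29 + 12 \left(-247\right)^{2}} = \frac{34544}{29 + 12 \cdot 61009} = \frac{34544}{29 + 732108} = \frac{34544}{732137}$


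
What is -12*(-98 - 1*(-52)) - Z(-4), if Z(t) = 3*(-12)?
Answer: 588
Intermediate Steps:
Z(t) = -36
-12*(-98 - 1*(-52)) - Z(-4) = -12*(-98 - 1*(-52)) - 1*(-36) = -12*(-98 + 52) + 36 = -12*(-46) + 36 = 552 + 36 = 588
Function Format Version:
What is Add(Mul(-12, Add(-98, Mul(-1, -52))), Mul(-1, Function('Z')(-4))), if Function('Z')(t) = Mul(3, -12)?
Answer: 588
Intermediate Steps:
Function('Z')(t) = -36
Add(Mul(-12, Add(-98, Mul(-1, -52))), Mul(-1, Function('Z')(-4))) = Add(Mul(-12, Add(-98, Mul(-1, -52))), Mul(-1, -36)) = Add(Mul(-12, Add(-98, 52)), 36) = Add(Mul(-12, -46), 36) = Add(552, 36) = 588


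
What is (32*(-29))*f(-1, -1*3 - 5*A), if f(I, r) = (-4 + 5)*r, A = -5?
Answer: -20416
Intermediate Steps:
f(I, r) = r (f(I, r) = 1*r = r)
(32*(-29))*f(-1, -1*3 - 5*A) = (32*(-29))*(-1*3 - 5*(-5)) = -928*(-3 + 25) = -928*22 = -20416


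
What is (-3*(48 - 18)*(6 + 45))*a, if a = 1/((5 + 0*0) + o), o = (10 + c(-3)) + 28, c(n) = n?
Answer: -459/4 ≈ -114.75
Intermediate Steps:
o = 35 (o = (10 - 3) + 28 = 7 + 28 = 35)
a = 1/40 (a = 1/((5 + 0*0) + 35) = 1/((5 + 0) + 35) = 1/(5 + 35) = 1/40 ≈ 0.025000)
(-3*(48 - 18)*(6 + 45))*a = -3*(48 - 18)*(6 + 45)*(1/40) = -90*51*(1/40) = -3*1530*(1/40) = -4590*1/40 = -459/4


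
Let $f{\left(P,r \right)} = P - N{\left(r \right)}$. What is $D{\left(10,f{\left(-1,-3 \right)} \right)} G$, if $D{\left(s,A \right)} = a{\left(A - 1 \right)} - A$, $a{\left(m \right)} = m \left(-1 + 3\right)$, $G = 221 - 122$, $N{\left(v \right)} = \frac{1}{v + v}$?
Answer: $- \frac{561}{2} \approx -280.5$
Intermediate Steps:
$N{\left(v \right)} = \frac{1}{2 v}$
$G = 99$ ($G = 221 - 122 = 99$)
$a{\left(m \right)} = 2 m$ ($a{\left(m \right)} = m 2 = 2 m$)
$f{\left(P,r \right)} = P - \frac{1}{2 r}$
$D{\left(s,A \right)} = -2 + A$ ($D{\left(s,A \right)} = 2 \left(A - 1\right) - A = 2 \left(-1 + A\right) - A = \left(-2 + 2 A\right) - A = -2 + A$)
$D{\left(10,f{\left(-1,-3 \right)} \right)} G = \left(-2 - \left(1 + \frac{1}{2 \left(-3\right)}\right)\right) 99 = \left(-2 - \frac{5}{6}\right) 99 = \left(- \frac{17}{6}\right) 99 = - \frac{561}{2}$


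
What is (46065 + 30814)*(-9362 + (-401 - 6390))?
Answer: -1241826487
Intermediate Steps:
(46065 + 30814)*(-9362 + (-401 - 6390)) = 76879*(-9362 - 6791) = 76879*(-16153) = -1241826487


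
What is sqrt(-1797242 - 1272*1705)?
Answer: I*sqrt(3966002) ≈ 1991.5*I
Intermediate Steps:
sqrt(-1797242 - 1272*1705) = sqrt(-1797242 - 2168760) = sqrt(-3966002) = I*sqrt(3966002)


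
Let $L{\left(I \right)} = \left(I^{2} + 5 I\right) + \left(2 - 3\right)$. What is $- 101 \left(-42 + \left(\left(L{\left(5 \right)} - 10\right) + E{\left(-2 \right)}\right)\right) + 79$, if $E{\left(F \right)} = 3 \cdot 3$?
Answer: $-527$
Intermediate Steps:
$L{\left(I \right)} = -1 + I^{2} + 5 I$ ($L{\left(I \right)} = \left(I^{2} + 5 I\right) + \left(2 - 3\right) = \left(I^{2} + 5 I\right) - 1 = -1 + I^{2} + 5 I$)
$E{\left(F \right)} = 9$
$- 101 \left(-42 + \left(\left(L{\left(5 \right)} - 10\right) + E{\left(-2 \right)}\right)\right) + 79 = - 101 \left(-42 + \left(\left(\left(-1 + 5^{2} + 5 \cdot 5\right) - 10\right) + 9\right)\right) + 79 = - 101 \left(-42 + \left(\left(\left(-1 + 25 + 25\right) - 10\right) + 9\right)\right) + 79 = - 101 \left(-42 + \left(\left(49 - 10\right) + 9\right)\right) + 79 = - 101 \left(-42 + \left(39 + 9\right)\right) + 79 = - 101 \left(-42 + 48\right) + 79 = \left(-101\right) 6 + 79 = -606 + 79 = -527$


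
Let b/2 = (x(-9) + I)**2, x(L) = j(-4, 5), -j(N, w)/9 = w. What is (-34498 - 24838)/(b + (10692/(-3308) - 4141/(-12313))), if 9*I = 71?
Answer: -24470490700908/1134763860455 ≈ -21.564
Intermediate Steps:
I = 71/9 (I = (1/9)*71 = 71/9 ≈ 7.8889)
j(N, w) = -9*w
x(L) = -45 (x(L) = -9*5 = -45)
b = 223112/81 (b = 2*(-45 + 71/9)**2 = 2*(-334/9)**2 = 2*(111556/81) = 223112/81 ≈ 2754.5)
(-34498 - 24838)/(b + (10692/(-3308) - 4141/(-12313))) = (-34498 - 24838)/(223112/81 + (10692/(-3308) - 4141/(-12313))) = -59336/(223112/81 + (10692*(-1/3308) - 4141*(-1/12313))) = -59336/(223112/81 + (-2673/827 + 4141/12313)) = -59336/(223112/81 - 29488042/10182851) = -59336/2269527720910/824810931 = -59336*824810931/2269527720910 = -24470490700908/1134763860455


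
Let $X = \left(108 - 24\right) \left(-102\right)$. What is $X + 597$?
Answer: $-7971$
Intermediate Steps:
$X = -8568$ ($X = 84 \left(-102\right) = -8568$)
$X + 597 = -8568 + 597 = -7971$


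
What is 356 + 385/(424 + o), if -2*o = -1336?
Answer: 55591/156 ≈ 356.35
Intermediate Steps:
o = 668 (o = -½*(-1336) = 668)
356 + 385/(424 + o) = 356 + 385/(424 + 668) = 356 + 385/1092 = 356 + 385*(1/1092) = 356 + 55/156 = 55591/156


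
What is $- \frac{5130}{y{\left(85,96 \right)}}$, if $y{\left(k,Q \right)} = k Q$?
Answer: $- \frac{171}{272} \approx -0.62868$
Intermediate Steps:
$y{\left(k,Q \right)} = Q k$
$- \frac{5130}{y{\left(85,96 \right)}} = - \frac{5130}{96 \cdot 85} = - \frac{5130}{8160} = \left(-5130\right) \frac{1}{8160} = - \frac{171}{272}$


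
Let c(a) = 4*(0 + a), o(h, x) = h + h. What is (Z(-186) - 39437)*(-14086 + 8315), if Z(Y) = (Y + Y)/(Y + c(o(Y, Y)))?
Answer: 2048306801/9 ≈ 2.2759e+8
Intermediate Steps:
o(h, x) = 2*h
c(a) = 4*a
Z(Y) = 2/9 (Z(Y) = (Y + Y)/(Y + 4*(2*Y)) = (2*Y)/(Y + 8*Y) = (2*Y)/((9*Y)) = (2*Y)*(1/(9*Y)) = 2/9)
(Z(-186) - 39437)*(-14086 + 8315) = (2/9 - 39437)*(-14086 + 8315) = -354931/9*(-5771) = 2048306801/9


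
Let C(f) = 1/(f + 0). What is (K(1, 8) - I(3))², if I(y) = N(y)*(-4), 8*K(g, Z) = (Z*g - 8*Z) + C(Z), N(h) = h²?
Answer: 3448449/4096 ≈ 841.91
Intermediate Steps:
C(f) = 1/f
K(g, Z) = -Z + 1/(8*Z) + Z*g/8 (K(g, Z) = ((Z*g - 8*Z) + 1/Z)/8 = ((-8*Z + Z*g) + 1/Z)/8 = (1/Z - 8*Z + Z*g)/8 = -Z + 1/(8*Z) + Z*g/8)
I(y) = -4*y² (I(y) = y²*(-4) = -4*y²)
(K(1, 8) - I(3))² = ((⅛)*(1 + 8²*(-8 + 1))/8 - (-4)*3²)² = ((⅛)*(⅛)*(1 + 64*(-7)) - (-4)*9)² = ((⅛)*(⅛)*(1 - 448) - 1*(-36))² = ((⅛)*(⅛)*(-447) + 36)² = (-447/64 + 36)² = (1857/64)² = 3448449/4096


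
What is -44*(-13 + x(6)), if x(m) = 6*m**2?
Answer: -8932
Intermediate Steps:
-44*(-13 + x(6)) = -44*(-13 + 6*6**2) = -44*(-13 + 6*36) = -44*(-13 + 216) = -44*203 = -8932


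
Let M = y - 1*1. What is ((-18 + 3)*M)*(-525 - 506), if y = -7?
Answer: -123720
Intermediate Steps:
M = -8 (M = -7 - 1*1 = -7 - 1 = -8)
((-18 + 3)*M)*(-525 - 506) = ((-18 + 3)*(-8))*(-525 - 506) = -15*(-8)*(-1031) = 120*(-1031) = -123720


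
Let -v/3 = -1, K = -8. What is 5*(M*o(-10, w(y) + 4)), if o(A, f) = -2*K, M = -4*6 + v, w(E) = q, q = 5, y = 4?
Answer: -1680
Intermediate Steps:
v = 3 (v = -3*(-1) = 3)
w(E) = 5
M = -21 (M = -4*6 + 3 = -24 + 3 = -21)
o(A, f) = 16 (o(A, f) = -2*(-8) = 16)
5*(M*o(-10, w(y) + 4)) = 5*(-21*16) = 5*(-336) = -1680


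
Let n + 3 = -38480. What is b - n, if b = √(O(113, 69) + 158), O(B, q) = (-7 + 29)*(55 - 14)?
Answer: 38483 + 2*√265 ≈ 38516.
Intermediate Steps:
n = -38483 (n = -3 - 38480 = -38483)
O(B, q) = 902 (O(B, q) = 22*41 = 902)
b = 2*√265 (b = √(902 + 158) = √1060 = 2*√265 ≈ 32.558)
b - n = 2*√265 - 1*(-38483) = 2*√265 + 38483 = 38483 + 2*√265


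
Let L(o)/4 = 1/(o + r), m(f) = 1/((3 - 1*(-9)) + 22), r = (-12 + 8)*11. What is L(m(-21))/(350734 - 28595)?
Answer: -136/481597805 ≈ -2.8239e-7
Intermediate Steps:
r = -44 (r = -4*11 = -44)
m(f) = 1/34 (m(f) = 1/((3 + 9) + 22) = 1/(12 + 22) = 1/34)
L(o) = 4/(-44 + o) (L(o) = 4/(o - 44) = 4/(-44 + o))
L(m(-21))/(350734 - 28595) = (4/(-44 + 1/34))/(350734 - 28595) = (4/(-1495/34))/322139 = (4*(-34/1495))*(1/322139) = -136/1495*1/322139 = -136/481597805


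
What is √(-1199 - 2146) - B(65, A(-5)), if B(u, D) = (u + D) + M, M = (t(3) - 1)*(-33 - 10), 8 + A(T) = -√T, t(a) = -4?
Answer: -272 + I*√5 + I*√3345 ≈ -272.0 + 60.072*I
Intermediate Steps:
A(T) = -8 - √T
M = 215 (M = (-4 - 1)*(-33 - 10) = -5*(-43) = 215)
B(u, D) = 215 + D + u (B(u, D) = (u + D) + 215 = (D + u) + 215 = 215 + D + u)
√(-1199 - 2146) - B(65, A(-5)) = √(-1199 - 2146) - (215 + (-8 - √(-5)) + 65) = √(-3345) - (215 + (-8 - I*√5) + 65) = I*√3345 - (215 + (-8 - I*√5) + 65) = I*√3345 - (272 - I*√5) = I*√3345 + (-272 + I*√5) = -272 + I*√5 + I*√3345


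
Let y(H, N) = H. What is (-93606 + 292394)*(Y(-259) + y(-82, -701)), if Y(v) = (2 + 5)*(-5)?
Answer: -23258196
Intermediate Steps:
Y(v) = -35 (Y(v) = 7*(-5) = -35)
(-93606 + 292394)*(Y(-259) + y(-82, -701)) = (-93606 + 292394)*(-35 - 82) = 198788*(-117) = -23258196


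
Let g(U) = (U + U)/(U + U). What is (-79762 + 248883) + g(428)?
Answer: 169122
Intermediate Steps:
g(U) = 1 (g(U) = (2*U)/((2*U)) = (2*U)*(1/(2*U)) = 1)
(-79762 + 248883) + g(428) = (-79762 + 248883) + 1 = 169121 + 1 = 169122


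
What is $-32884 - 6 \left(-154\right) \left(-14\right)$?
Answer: $-45820$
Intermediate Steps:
$-32884 - 6 \left(-154\right) \left(-14\right) = -32884 - \left(-924\right) \left(-14\right) = -32884 - 12936 = -45820$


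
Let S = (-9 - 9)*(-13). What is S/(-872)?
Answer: -117/436 ≈ -0.26835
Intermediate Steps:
S = 234 (S = -18*(-13) = 234)
S/(-872) = 234/(-872) = 234*(-1/872) = -117/436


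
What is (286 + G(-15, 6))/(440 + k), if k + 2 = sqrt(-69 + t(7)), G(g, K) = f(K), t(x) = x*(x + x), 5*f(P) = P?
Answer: 628968/959075 - 1436*sqrt(29)/959075 ≈ 0.64774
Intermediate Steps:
f(P) = P/5
t(x) = 2*x**2 (t(x) = x*(2*x) = 2*x**2)
G(g, K) = K/5
k = -2 + sqrt(29) (k = -2 + sqrt(-69 + 2*7**2) = -2 + sqrt(-69 + 2*49) = -2 + sqrt(-69 + 98) = -2 + sqrt(29) ≈ 3.3852)
(286 + G(-15, 6))/(440 + k) = (286 + (1/5)*6)/(440 + (-2 + sqrt(29))) = (286 + 6/5)/(438 + sqrt(29)) = 1436/(5*(438 + sqrt(29)))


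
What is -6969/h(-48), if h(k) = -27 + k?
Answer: 2323/25 ≈ 92.920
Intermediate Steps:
-6969/h(-48) = -6969/(-27 - 48) = -6969/(-75) = -6969*(-1/75) = 2323/25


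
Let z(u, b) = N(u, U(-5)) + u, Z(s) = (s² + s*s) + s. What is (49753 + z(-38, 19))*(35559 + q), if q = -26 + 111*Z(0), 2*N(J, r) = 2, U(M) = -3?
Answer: 1766558628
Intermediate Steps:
Z(s) = s + 2*s² (Z(s) = (s² + s²) + s = 2*s² + s = s + 2*s²)
N(J, r) = 1 (N(J, r) = (½)*2 = 1)
z(u, b) = 1 + u
q = -26 (q = -26 + 111*(0*(1 + 2*0)) = -26 + 111*(0*(1 + 0)) = -26 + 111*(0*1) = -26 + 111*0 = -26 + 0 = -26)
(49753 + z(-38, 19))*(35559 + q) = (49753 + (1 - 38))*(35559 - 26) = (49753 - 37)*35533 = 49716*35533 = 1766558628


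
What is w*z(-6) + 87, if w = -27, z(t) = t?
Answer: 249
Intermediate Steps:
w*z(-6) + 87 = -27*(-6) + 87 = 162 + 87 = 249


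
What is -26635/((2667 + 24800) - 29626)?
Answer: 26635/2159 ≈ 12.337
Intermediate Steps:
-26635/((2667 + 24800) - 29626) = -26635/(27467 - 29626) = -26635/(-2159) = -26635*(-1/2159) = 26635/2159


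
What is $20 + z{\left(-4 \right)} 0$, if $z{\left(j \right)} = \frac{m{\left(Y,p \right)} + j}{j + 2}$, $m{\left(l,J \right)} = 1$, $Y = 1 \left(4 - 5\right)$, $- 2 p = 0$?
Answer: $20$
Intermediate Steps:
$p = 0$ ($p = \left(- \frac{1}{2}\right) 0 = 0$)
$Y = -1$ ($Y = 1 \left(-1\right) = -1$)
$z{\left(j \right)} = \frac{1 + j}{2 + j}$ ($z{\left(j \right)} = \frac{1 + j}{j + 2} = \frac{1 + j}{2 + j}$)
$20 + z{\left(-4 \right)} 0 = 20 + \frac{1 - 4}{2 - 4} \cdot 0 = 20 + \frac{1}{-2} \left(-3\right) 0 = 20 + \left(- \frac{1}{2}\right) \left(-3\right) 0 = 20 + \frac{3}{2} \cdot 0 = 20 + 0 = 20$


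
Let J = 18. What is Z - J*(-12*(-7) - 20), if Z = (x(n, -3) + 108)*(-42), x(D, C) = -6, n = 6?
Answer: -5436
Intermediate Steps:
Z = -4284 (Z = (-6 + 108)*(-42) = 102*(-42) = -4284)
Z - J*(-12*(-7) - 20) = -4284 - 18*(-12*(-7) - 20) = -4284 - 18*(84 - 20) = -4284 - 18*64 = -4284 - 1*1152 = -4284 - 1152 = -5436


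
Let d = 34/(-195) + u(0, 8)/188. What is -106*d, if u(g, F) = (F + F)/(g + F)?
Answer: 159053/9165 ≈ 17.354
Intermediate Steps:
u(g, F) = 2*F/(F + g) (u(g, F) = (2*F)/(F + g) = 2*F/(F + g))
d = -3001/18330 (d = 34/(-195) + (2*8/(8 + 0))/188 = 34*(-1/195) + (2*8/8)*(1/188) = -34/195 + (2*8*(⅛))*(1/188) = -34/195 + 2*(1/188) = -34/195 + 1/94 = -3001/18330 ≈ -0.16372)
-106*d = -106*(-3001/18330) = 159053/9165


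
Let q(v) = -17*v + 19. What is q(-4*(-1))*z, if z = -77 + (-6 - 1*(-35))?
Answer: 2352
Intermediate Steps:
z = -48 (z = -77 + (-6 + 35) = -77 + 29 = -48)
q(v) = 19 - 17*v
q(-4*(-1))*z = (19 - (-68)*(-1))*(-48) = (19 - 17*4)*(-48) = (19 - 68)*(-48) = -49*(-48) = 2352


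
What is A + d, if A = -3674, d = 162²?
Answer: 22570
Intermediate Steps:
d = 26244
A + d = -3674 + 26244 = 22570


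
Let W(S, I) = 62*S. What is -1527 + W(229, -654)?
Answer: 12671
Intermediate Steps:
-1527 + W(229, -654) = -1527 + 62*229 = -1527 + 14198 = 12671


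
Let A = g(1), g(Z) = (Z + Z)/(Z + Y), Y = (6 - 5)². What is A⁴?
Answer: 1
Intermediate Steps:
Y = 1 (Y = 1² = 1)
g(Z) = 2*Z/(1 + Z) (g(Z) = (Z + Z)/(Z + 1) = (2*Z)/(1 + Z) = 2*Z/(1 + Z))
A = 1 (A = 2*1/(1 + 1) = 2*1/2 = 2*1*(½) = 1)
A⁴ = 1⁴ = 1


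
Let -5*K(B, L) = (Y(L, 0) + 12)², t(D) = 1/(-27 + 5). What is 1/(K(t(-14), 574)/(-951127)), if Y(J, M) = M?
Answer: 4755635/144 ≈ 33025.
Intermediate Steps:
t(D) = -1/22 (t(D) = 1/(-22) = -1/22)
K(B, L) = -144/5 (K(B, L) = -(0 + 12)²/5 = -⅕*12² = -⅕*144 = -144/5)
1/(K(t(-14), 574)/(-951127)) = 1/(-144/5/(-951127)) = 1/(-144/5*(-1/951127)) = 1/(144/4755635) = 4755635/144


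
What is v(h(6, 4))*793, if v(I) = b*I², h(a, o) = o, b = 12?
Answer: 152256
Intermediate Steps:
v(I) = 12*I²
v(h(6, 4))*793 = (12*4²)*793 = (12*16)*793 = 192*793 = 152256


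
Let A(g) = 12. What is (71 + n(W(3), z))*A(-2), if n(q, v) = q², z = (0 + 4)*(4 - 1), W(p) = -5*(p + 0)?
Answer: 3552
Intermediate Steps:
W(p) = -5*p
z = 12 (z = 4*3 = 12)
(71 + n(W(3), z))*A(-2) = (71 + (-5*3)²)*12 = (71 + (-15)²)*12 = (71 + 225)*12 = 296*12 = 3552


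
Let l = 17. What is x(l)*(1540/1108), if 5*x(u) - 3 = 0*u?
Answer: 231/277 ≈ 0.83393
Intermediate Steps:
x(u) = ⅗ (x(u) = ⅗ + (0*u)/5 = ⅗ + (⅕)*0 = ⅗ + 0 = ⅗)
x(l)*(1540/1108) = 3*(1540/1108)/5 = 3*(1540*(1/1108))/5 = (⅗)*(385/277) = 231/277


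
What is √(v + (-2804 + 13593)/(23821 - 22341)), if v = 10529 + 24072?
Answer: 27*√25996570/740 ≈ 186.03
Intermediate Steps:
v = 34601
√(v + (-2804 + 13593)/(23821 - 22341)) = √(34601 + (-2804 + 13593)/(23821 - 22341)) = √(34601 + 10789/1480) = √(51220269/1480) = 27*√25996570/740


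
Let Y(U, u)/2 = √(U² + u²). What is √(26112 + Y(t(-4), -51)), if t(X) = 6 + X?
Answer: √(26112 + 2*√2605) ≈ 161.91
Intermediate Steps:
Y(U, u) = 2*√(U² + u²)
√(26112 + Y(t(-4), -51)) = √(26112 + 2*√((6 - 4)² + (-51)²)) = √(26112 + 2*√(2² + 2601)) = √(26112 + 2*√(4 + 2601)) = √(26112 + 2*√2605)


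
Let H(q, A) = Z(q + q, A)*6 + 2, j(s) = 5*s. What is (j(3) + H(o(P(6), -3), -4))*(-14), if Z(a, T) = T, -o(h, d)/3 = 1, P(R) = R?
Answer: 98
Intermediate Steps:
o(h, d) = -3 (o(h, d) = -3*1 = -3)
H(q, A) = 2 + 6*A (H(q, A) = A*6 + 2 = 6*A + 2 = 2 + 6*A)
(j(3) + H(o(P(6), -3), -4))*(-14) = (5*3 + (2 + 6*(-4)))*(-14) = (15 + (2 - 24))*(-14) = (15 - 22)*(-14) = -7*(-14) = 98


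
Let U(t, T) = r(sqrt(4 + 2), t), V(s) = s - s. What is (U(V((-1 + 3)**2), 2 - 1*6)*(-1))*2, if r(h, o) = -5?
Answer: 10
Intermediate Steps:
V(s) = 0
U(t, T) = -5
(U(V((-1 + 3)**2), 2 - 1*6)*(-1))*2 = -5*(-1)*2 = 5*2 = 10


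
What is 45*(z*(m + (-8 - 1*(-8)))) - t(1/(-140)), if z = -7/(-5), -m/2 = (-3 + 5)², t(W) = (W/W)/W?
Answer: -364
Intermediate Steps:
t(W) = 1/W
m = -8 (m = -2*(-3 + 5)² = -2*2² = -2*4 = -8)
z = 7/5 (z = -7*(-⅕) = 7/5 ≈ 1.4000)
45*(z*(m + (-8 - 1*(-8)))) - t(1/(-140)) = 45*(7*(-8 + (-8 - 1*(-8)))/5) - 1/(1/(-140)) = 45*(7*(-8 + (-8 + 8))/5) - 1/(-1/140) = 45*(7*(-8 + 0)/5) - 1*(-140) = 45*((7/5)*(-8)) + 140 = 45*(-56/5) + 140 = -504 + 140 = -364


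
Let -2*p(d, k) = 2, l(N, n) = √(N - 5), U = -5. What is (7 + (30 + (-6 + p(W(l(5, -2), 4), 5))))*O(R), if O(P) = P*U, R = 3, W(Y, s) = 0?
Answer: -450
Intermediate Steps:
l(N, n) = √(-5 + N)
p(d, k) = -1 (p(d, k) = -½*2 = -1)
O(P) = -5*P (O(P) = P*(-5) = -5*P)
(7 + (30 + (-6 + p(W(l(5, -2), 4), 5))))*O(R) = (7 + (30 + (-6 - 1)))*(-5*3) = (7 + (30 - 7))*(-15) = (7 + 23)*(-15) = 30*(-15) = -450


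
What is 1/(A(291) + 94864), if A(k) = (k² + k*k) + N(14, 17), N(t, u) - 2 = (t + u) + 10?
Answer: 1/264269 ≈ 3.7840e-6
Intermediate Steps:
N(t, u) = 12 + t + u (N(t, u) = 2 + ((t + u) + 10) = 2 + (10 + t + u) = 12 + t + u)
A(k) = 43 + 2*k² (A(k) = (k² + k*k) + (12 + 14 + 17) = (k² + k²) + 43 = 2*k² + 43 = 43 + 2*k²)
1/(A(291) + 94864) = 1/((43 + 2*291²) + 94864) = 1/((43 + 2*84681) + 94864) = 1/((43 + 169362) + 94864) = 1/(169405 + 94864) = 1/264269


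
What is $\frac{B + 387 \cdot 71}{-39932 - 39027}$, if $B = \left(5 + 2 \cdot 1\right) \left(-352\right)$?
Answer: $- \frac{25013}{78959} \approx -0.31678$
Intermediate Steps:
$B = -2464$ ($B = \left(5 + 2\right) \left(-352\right) = 7 \left(-352\right) = -2464$)
$\frac{B + 387 \cdot 71}{-39932 - 39027} = \frac{-2464 + 387 \cdot 71}{-39932 - 39027} = \frac{-2464 + 27477}{-78959} = 25013 \left(- \frac{1}{78959}\right) = - \frac{25013}{78959}$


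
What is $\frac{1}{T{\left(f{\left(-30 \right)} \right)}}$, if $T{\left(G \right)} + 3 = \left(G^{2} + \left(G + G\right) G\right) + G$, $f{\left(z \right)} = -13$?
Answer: $\frac{1}{491} \approx 0.0020367$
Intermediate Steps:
$T{\left(G \right)} = -3 + G + 3 G^{2}$ ($T{\left(G \right)} = -3 + \left(\left(G^{2} + \left(G + G\right) G\right) + G\right) = -3 + \left(\left(G^{2} + 2 G G\right) + G\right) = -3 + \left(\left(G^{2} + 2 G^{2}\right) + G\right) = -3 + \left(3 G^{2} + G\right) = -3 + \left(G + 3 G^{2}\right) = -3 + G + 3 G^{2}$)
$\frac{1}{T{\left(f{\left(-30 \right)} \right)}} = \frac{1}{-3 - 13 + 3 \left(-13\right)^{2}} = \frac{1}{-3 - 13 + 3 \cdot 169} = \frac{1}{-3 - 13 + 507} = \frac{1}{491}$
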